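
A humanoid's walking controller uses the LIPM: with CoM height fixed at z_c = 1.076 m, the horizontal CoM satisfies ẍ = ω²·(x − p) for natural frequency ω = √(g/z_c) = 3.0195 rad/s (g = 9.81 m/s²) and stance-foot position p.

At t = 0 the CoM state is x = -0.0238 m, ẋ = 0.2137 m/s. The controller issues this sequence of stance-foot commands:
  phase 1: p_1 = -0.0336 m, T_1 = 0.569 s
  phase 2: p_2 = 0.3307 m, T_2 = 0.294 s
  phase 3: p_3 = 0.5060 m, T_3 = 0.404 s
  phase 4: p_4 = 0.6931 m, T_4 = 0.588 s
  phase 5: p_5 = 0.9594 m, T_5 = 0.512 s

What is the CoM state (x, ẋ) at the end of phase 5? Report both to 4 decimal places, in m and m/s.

phase 1: p=-0.0336, T=0.569, ωT=1.718095, cosh=2.876655, sinh=2.697248; start (x,ẋ)=(-0.023800, 0.213700) → end (x,ẋ)=(0.185484, 0.694556)
phase 2: p=0.3307, T=0.294, ωT=0.887733, cosh=1.420602, sinh=1.009014; start (x,ẋ)=(0.185484, 0.694556) → end (x,ẋ)=(0.356503, 0.544256)
phase 3: p=0.5060, T=0.404, ωT=1.219878, cosh=1.841020, sinh=1.545754; start (x,ẋ)=(0.356503, 0.544256) → end (x,ẋ)=(0.509391, 0.304225)
phase 4: p=0.6931, T=0.588, ωT=1.775466, cosh=3.036218, sinh=2.866813; start (x,ẋ)=(0.509391, 0.304225) → end (x,ẋ)=(0.424161, -0.666556)
phase 5: p=0.9594, T=0.512, ωT=1.545984, cosh=2.452844, sinh=2.239742; start (x,ẋ)=(0.424161, -0.666556) → end (x,ẋ)=(-0.847883, -5.254729)

x = -0.8479, ẋ = -5.2547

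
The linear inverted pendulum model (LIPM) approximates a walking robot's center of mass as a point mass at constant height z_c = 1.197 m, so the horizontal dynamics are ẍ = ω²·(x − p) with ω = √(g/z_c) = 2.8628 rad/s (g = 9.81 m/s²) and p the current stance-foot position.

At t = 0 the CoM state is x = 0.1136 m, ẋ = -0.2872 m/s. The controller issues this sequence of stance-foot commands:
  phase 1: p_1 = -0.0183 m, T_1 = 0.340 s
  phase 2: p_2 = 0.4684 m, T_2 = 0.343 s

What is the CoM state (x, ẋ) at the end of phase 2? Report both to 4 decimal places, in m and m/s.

phase 1: p=-0.0183, T=0.340, ωT=0.973352, cosh=1.512308, sinh=1.134494; start (x,ẋ)=(0.113600, -0.287200) → end (x,ẋ)=(0.067359, -0.005946)
phase 2: p=0.4684, T=0.343, ωT=0.981940, cosh=1.522107, sinh=1.147524; start (x,ẋ)=(0.067359, -0.005946) → end (x,ẋ)=(-0.144410, -1.326522)

x = -0.1444, ẋ = -1.3265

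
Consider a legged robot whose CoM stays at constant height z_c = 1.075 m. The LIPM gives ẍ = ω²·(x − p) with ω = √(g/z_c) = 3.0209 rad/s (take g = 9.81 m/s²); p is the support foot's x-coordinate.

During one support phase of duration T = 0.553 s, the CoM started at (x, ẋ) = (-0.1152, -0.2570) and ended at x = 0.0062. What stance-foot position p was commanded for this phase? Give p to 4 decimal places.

ωT = 3.0209·0.553 = 1.670558; cosh(ωT) = 2.751637, sinh(ωT) = 2.563495
x(T) = p + (x₀−p)·cosh(ωT) + (ẋ₀/ω)·sinh(ωT) ⇒ p·(1 − cosh) = x(T) − x₀·cosh − (ẋ₀/ω)·sinh
numerator   = 0.0062 − (-0.1152)·2.751637 − (-0.2570/3.0209)·2.563495 = 0.541275
denominator = 1 − 2.751637 = -1.751637
p = 0.541275 / -1.751637 = -0.3090

p = -0.3090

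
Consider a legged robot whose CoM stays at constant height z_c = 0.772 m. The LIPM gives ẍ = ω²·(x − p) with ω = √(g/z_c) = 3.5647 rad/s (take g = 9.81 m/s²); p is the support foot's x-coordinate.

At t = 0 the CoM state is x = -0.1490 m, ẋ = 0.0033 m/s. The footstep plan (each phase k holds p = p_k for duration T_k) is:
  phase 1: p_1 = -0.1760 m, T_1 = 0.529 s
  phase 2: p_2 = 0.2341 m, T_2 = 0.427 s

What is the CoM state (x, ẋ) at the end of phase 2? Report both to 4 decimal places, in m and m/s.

x = -0.3281, ẋ = -1.6880

phase 1: p=-0.1760, T=0.529, ωT=1.885726, cosh=3.371429, sinh=3.219711; start (x,ẋ)=(-0.149000, 0.003300) → end (x,ẋ)=(-0.081991, 0.321013)
phase 2: p=0.2341, T=0.427, ωT=1.522127, cosh=2.400104, sinh=2.181857; start (x,ẋ)=(-0.081991, 0.321013) → end (x,ẋ)=(-0.328067, -1.687984)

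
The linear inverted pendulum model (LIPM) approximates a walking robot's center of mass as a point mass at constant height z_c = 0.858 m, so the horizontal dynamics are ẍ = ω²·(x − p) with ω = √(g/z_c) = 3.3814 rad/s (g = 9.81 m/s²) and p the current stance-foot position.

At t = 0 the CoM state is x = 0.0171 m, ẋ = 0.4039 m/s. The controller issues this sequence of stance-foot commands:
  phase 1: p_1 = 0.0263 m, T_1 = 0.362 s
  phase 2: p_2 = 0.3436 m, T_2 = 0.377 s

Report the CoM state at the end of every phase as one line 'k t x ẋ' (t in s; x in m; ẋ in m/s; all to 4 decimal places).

1 0.3620 0.1949 0.6979
2 0.7390 0.3971 0.5166

phase 1: p=0.0263, T=0.362, ωT=1.224067, cosh=1.847511, sinh=1.553479; start (x,ẋ)=(0.017100, 0.403900) → end (x,ẋ)=(0.194862, 0.697883)
phase 2: p=0.3436, T=0.377, ωT=1.274788, cosh=1.928716, sinh=1.649226; start (x,ẋ)=(0.194862, 0.697883) → end (x,ẋ)=(0.397109, 0.516553)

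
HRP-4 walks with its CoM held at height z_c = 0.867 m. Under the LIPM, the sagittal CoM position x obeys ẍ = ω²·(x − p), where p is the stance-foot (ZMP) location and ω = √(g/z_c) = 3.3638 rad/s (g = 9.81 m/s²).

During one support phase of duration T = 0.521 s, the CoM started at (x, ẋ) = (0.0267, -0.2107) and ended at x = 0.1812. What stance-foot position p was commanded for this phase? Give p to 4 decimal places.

p = -0.1406

ωT = 3.3638·0.521 = 1.752540; cosh(ωT) = 2.971285, sinh(ωT) = 2.797952
x(T) = p + (x₀−p)·cosh(ωT) + (ẋ₀/ω)·sinh(ωT) ⇒ p·(1 − cosh) = x(T) − x₀·cosh − (ẋ₀/ω)·sinh
numerator   = 0.1812 − (0.0267)·2.971285 − (-0.2107/3.3638)·2.797952 = 0.277123
denominator = 1 − 2.971285 = -1.971285
p = 0.277123 / -1.971285 = -0.1406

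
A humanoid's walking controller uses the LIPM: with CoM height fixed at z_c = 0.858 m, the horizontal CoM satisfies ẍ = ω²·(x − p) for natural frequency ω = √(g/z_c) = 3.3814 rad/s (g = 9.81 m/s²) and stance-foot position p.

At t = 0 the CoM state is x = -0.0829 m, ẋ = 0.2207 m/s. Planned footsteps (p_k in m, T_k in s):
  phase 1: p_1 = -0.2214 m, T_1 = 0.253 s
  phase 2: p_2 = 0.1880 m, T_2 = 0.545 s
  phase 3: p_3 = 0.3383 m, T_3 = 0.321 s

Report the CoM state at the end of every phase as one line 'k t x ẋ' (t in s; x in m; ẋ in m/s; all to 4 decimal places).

phase 1: p=-0.2214, T=0.253, ωT=0.855494, cosh=1.388805, sinh=0.963732; start (x,ẋ)=(-0.082900, 0.220700) → end (x,ẋ)=(0.033851, 0.757848)
phase 2: p=0.1880, T=0.545, ωT=1.842863, cosh=3.236477, sinh=3.078114; start (x,ẋ)=(0.033851, 0.757848) → end (x,ẋ)=(0.378975, 0.848324)
phase 3: p=0.3383, T=0.321, ωT=1.085429, cosh=1.649234, sinh=1.311477; start (x,ẋ)=(0.378975, 0.848324) → end (x,ẋ)=(0.734406, 1.579465)

1 0.2530 0.0339 0.7578
2 0.7980 0.3790 0.8483
3 1.1190 0.7344 1.5795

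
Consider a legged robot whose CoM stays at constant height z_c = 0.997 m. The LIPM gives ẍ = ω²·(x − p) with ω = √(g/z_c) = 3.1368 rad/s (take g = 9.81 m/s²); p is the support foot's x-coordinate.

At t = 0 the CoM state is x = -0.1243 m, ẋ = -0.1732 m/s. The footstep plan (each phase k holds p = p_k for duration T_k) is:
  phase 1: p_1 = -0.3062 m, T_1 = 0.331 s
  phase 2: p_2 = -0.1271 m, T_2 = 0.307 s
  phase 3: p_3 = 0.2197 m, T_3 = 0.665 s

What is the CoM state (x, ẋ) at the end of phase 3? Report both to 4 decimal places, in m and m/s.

x = 0.6844, ẋ = 1.6068

phase 1: p=-0.3062, T=0.331, ωT=1.038281, cosh=1.589210, sinh=1.235147; start (x,ẋ)=(-0.124300, -0.173200) → end (x,ẋ)=(-0.085322, 0.429504)
phase 2: p=-0.1271, T=0.307, ωT=0.962998, cosh=1.500642, sinh=1.118895; start (x,ẋ)=(-0.085322, 0.429504) → end (x,ẋ)=(0.088798, 0.791162)
phase 3: p=0.2197, T=0.665, ωT=2.085972, cosh=4.088300, sinh=3.964114; start (x,ẋ)=(0.088798, 0.791162) → end (x,ẋ)=(0.684359, 1.606786)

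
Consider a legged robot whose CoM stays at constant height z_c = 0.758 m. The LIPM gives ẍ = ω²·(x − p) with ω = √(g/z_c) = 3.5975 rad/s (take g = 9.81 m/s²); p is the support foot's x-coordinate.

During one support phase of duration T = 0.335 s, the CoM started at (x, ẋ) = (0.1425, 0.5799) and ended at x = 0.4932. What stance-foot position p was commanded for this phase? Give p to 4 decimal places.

p = 0.0131

ωT = 3.5975·0.335 = 1.205163; cosh(ωT) = 1.818472, sinh(ωT) = 1.518829
x(T) = p + (x₀−p)·cosh(ωT) + (ẋ₀/ω)·sinh(ωT) ⇒ p·(1 − cosh) = x(T) − x₀·cosh − (ẋ₀/ω)·sinh
numerator   = 0.4932 − (0.1425)·1.818472 − (0.5799/3.5975)·1.518829 = -0.010760
denominator = 1 − 1.818472 = -0.818472
p = -0.010760 / -0.818472 = 0.0131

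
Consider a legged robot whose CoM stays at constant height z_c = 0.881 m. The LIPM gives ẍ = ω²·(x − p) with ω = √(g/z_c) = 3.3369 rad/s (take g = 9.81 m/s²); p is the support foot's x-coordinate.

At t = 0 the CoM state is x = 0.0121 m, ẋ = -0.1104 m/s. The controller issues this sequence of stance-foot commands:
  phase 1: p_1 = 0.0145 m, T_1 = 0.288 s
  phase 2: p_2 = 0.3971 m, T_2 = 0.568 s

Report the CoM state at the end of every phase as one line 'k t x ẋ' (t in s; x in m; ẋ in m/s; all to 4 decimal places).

phase 1: p=0.0145, T=0.288, ωT=0.961027, cosh=1.498440, sinh=1.115940; start (x,ẋ)=(0.012100, -0.110400) → end (x,ẋ)=(-0.026017, -0.174365)
phase 2: p=0.3971, T=0.568, ωT=1.895359, cosh=3.402601, sinh=3.252337; start (x,ẋ)=(-0.026017, -0.174365) → end (x,ẋ)=(-1.212544, -5.185263)

1 0.2880 -0.0260 -0.1744
2 0.8560 -1.2125 -5.1853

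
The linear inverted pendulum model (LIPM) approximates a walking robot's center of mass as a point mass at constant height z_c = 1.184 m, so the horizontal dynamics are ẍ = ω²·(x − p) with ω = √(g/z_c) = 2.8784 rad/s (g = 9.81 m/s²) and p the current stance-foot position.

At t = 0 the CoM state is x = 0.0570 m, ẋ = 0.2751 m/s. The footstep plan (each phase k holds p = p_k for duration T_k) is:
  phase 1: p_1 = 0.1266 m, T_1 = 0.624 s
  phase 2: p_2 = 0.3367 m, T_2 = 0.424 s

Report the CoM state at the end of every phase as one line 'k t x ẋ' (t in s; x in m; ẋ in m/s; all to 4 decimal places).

phase 1: p=0.1266, T=0.624, ωT=1.796122, cosh=3.096086, sinh=2.930144; start (x,ẋ)=(0.057000, 0.275100) → end (x,ẋ)=(0.191158, 0.264718)
phase 2: p=0.3367, T=0.424, ωT=1.220442, cosh=1.841892, sinh=1.546792; start (x,ẋ)=(0.191158, 0.264718) → end (x,ẋ)=(0.210881, -0.160414)

1 0.6240 0.1912 0.2647
2 1.0480 0.2109 -0.1604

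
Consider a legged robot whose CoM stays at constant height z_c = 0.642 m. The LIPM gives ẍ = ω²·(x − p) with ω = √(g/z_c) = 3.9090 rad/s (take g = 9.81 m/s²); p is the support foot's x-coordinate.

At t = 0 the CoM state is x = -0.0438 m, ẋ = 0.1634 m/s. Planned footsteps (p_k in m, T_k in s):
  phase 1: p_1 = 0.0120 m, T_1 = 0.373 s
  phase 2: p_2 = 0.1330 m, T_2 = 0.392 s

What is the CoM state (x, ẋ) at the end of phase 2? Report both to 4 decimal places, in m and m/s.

x = -0.3018, ẋ = -1.5783

phase 1: p=0.0120, T=0.373, ωT=1.458057, cosh=2.265145, sinh=2.032457; start (x,ẋ)=(-0.043800, 0.163400) → end (x,ẋ)=(-0.029436, -0.073199)
phase 2: p=0.1330, T=0.392, ωT=1.532328, cosh=2.422486, sinh=2.206454; start (x,ẋ)=(-0.029436, -0.073199) → end (x,ẋ)=(-0.301818, -1.578343)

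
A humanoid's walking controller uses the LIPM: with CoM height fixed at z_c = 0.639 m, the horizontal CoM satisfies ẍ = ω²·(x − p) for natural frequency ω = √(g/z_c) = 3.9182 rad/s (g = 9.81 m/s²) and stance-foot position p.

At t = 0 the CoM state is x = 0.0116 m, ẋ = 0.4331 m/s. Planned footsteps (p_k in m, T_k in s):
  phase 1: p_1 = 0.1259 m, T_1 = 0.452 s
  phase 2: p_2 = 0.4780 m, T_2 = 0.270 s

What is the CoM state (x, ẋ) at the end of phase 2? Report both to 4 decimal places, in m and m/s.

phase 1: p=0.1259, T=0.452, ωT=1.771026, cosh=3.023520, sinh=2.853362; start (x,ẋ)=(0.011600, 0.433100) → end (x,ẋ)=(0.095709, 0.031608)
phase 2: p=0.4780, T=0.270, ωT=1.057914, cosh=1.613768, sinh=1.266589; start (x,ẋ)=(0.095709, 0.031608) → end (x,ẋ)=(-0.128711, -1.846205)

x = -0.1287, ẋ = -1.8462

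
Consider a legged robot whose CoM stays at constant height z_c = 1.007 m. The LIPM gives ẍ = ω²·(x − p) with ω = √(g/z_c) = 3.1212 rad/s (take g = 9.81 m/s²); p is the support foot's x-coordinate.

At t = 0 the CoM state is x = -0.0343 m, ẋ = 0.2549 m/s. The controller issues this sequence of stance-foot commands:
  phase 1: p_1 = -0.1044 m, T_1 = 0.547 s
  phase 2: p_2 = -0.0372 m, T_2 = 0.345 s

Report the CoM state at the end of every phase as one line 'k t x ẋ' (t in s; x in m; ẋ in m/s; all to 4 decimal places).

1 0.5470 0.3130 1.3093
2 0.8920 1.0806 3.5625

phase 1: p=-0.1044, T=0.547, ωT=1.707296, cosh=2.847695, sinh=2.666339; start (x,ẋ)=(-0.034300, 0.254900) → end (x,ẋ)=(0.312976, 1.309262)
phase 2: p=-0.0372, T=0.345, ωT=1.076814, cosh=1.637996, sinh=1.297317; start (x,ẋ)=(0.312976, 1.309262) → end (x,ẋ)=(1.080578, 3.562494)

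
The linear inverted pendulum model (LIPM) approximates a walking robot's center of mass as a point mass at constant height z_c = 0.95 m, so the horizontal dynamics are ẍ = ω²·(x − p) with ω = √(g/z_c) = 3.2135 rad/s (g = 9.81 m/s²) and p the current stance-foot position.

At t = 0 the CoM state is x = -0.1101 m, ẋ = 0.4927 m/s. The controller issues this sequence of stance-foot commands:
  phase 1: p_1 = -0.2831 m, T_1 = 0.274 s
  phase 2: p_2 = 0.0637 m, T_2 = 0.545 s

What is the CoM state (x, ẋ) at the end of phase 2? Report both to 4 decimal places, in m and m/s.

phase 1: p=-0.2831, T=0.274, ωT=0.880499, cosh=1.413340, sinh=0.998764; start (x,ẋ)=(-0.110100, 0.492700) → end (x,ẋ)=(0.114540, 1.251600)
phase 2: p=0.0637, T=0.545, ωT=1.751358, cosh=2.967979, sinh=2.794441; start (x,ẋ)=(0.114540, 1.251600) → end (x,ẋ)=(1.302977, 4.171265)

x = 1.3030, ẋ = 4.1713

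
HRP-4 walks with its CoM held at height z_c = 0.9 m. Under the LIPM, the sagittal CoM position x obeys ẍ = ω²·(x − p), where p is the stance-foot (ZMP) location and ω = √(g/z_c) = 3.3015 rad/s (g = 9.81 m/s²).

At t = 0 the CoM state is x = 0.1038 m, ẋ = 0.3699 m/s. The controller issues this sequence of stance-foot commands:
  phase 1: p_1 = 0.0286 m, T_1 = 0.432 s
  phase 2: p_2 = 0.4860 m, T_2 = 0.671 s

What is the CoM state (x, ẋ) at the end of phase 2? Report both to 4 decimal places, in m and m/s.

phase 1: p=0.0286, T=0.432, ωT=1.426248, cosh=2.201629, sinh=1.961421; start (x,ẋ)=(0.103800, 0.369900) → end (x,ẋ)=(0.413920, 1.301350)
phase 2: p=0.4860, T=0.671, ωT=2.215307, cosh=4.636669, sinh=4.527549; start (x,ẋ)=(0.413920, 1.301350) → end (x,ẋ)=(1.936410, 4.956500)

x = 1.9364, ẋ = 4.9565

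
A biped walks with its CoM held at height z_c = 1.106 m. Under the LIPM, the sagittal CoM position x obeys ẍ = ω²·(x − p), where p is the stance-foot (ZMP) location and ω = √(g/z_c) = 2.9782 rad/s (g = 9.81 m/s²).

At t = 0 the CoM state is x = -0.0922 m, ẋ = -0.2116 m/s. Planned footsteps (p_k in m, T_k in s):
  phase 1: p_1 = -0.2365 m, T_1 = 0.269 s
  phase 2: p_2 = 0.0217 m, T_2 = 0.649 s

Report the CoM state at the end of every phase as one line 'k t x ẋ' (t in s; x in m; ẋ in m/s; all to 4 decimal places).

1 0.2690 -0.1066 0.0991
2 0.9180 -0.3182 -0.9425

phase 1: p=-0.2365, T=0.269, ωT=0.801136, cosh=1.338445, sinh=0.889626; start (x,ẋ)=(-0.092200, -0.211600) → end (x,ẋ)=(-0.106570, 0.099106)
phase 2: p=0.0217, T=0.649, ωT=1.932852, cosh=3.526960, sinh=3.382225; start (x,ẋ)=(-0.106570, 0.099106) → end (x,ẋ)=(-0.318153, -0.942515)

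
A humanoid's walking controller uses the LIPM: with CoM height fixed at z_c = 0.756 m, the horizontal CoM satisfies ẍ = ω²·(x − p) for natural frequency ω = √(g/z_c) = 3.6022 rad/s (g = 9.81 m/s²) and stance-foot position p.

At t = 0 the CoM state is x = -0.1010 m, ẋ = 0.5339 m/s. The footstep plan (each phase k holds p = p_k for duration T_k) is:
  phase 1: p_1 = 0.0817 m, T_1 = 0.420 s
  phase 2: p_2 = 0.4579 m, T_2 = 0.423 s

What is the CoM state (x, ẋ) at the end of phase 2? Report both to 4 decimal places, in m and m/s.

phase 1: p=0.0817, T=0.420, ωT=1.512924, cosh=2.380126, sinh=2.159861; start (x,ẋ)=(-0.101000, 0.533900) → end (x,ẋ)=(-0.033025, -0.150703)
phase 2: p=0.4579, T=0.423, ωT=1.523731, cosh=2.403606, sinh=2.185708; start (x,ẋ)=(-0.033025, -0.150703) → end (x,ẋ)=(-0.813533, -4.227460)

x = -0.8135, ẋ = -4.2275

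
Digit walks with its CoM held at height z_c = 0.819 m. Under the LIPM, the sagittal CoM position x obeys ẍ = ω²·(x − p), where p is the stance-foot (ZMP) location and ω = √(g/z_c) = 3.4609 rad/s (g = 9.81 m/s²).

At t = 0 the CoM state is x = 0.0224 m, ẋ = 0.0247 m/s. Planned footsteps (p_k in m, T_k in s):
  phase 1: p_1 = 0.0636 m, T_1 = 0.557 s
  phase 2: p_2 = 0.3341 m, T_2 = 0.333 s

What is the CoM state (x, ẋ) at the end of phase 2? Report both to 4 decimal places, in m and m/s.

x = -0.5086, ẋ = -2.6131

phase 1: p=0.0636, T=0.557, ωT=1.927721, cosh=3.509654, sinh=3.364175; start (x,ẋ)=(0.022400, 0.024700) → end (x,ẋ)=(-0.056988, -0.393006)
phase 2: p=0.3341, T=0.333, ωT=1.152480, cosh=1.740943, sinh=1.425091; start (x,ẋ)=(-0.056988, -0.393006) → end (x,ẋ)=(-0.508590, -2.613085)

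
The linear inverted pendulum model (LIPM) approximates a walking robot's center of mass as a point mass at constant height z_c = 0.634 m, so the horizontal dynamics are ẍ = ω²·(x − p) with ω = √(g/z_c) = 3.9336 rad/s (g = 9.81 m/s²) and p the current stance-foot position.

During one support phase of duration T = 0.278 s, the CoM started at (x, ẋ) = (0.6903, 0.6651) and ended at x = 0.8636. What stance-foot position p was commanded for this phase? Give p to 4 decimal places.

p = 0.7672

ωT = 3.9336·0.278 = 1.093541; cosh(ωT) = 1.659926, sinh(ωT) = 1.324898
x(T) = p + (x₀−p)·cosh(ωT) + (ẋ₀/ω)·sinh(ωT) ⇒ p·(1 − cosh) = x(T) − x₀·cosh − (ẋ₀/ω)·sinh
numerator   = 0.8636 − (0.6903)·1.659926 − (0.6651/3.9336)·1.324898 = -0.506263
denominator = 1 − 1.659926 = -0.659926
p = -0.506263 / -0.659926 = 0.7672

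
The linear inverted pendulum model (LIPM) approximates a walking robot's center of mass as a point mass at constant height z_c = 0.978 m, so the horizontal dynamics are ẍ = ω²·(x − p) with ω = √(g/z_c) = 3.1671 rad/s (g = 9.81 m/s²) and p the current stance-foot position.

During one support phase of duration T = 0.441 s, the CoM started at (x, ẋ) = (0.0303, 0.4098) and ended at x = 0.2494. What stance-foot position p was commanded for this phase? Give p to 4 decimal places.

ωT = 3.1671·0.441 = 1.396691; cosh(ωT) = 2.144609, sinh(ωT) = 1.897195
x(T) = p + (x₀−p)·cosh(ωT) + (ẋ₀/ω)·sinh(ωT) ⇒ p·(1 − cosh) = x(T) − x₀·cosh − (ẋ₀/ω)·sinh
numerator   = 0.2494 − (0.0303)·2.144609 − (0.4098/3.1671)·1.897195 = -0.061065
denominator = 1 − 2.144609 = -1.144609
p = -0.061065 / -1.144609 = 0.0534

p = 0.0534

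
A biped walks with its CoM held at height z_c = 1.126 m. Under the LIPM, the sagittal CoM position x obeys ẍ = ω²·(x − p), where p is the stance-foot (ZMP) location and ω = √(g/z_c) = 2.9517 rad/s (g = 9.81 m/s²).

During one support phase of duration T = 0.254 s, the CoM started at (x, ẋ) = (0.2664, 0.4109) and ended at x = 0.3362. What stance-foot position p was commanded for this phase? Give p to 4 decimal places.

ωT = 2.9517·0.254 = 0.749732; cosh(ωT) = 1.294463, sinh(ωT) = 0.821970
x(T) = p + (x₀−p)·cosh(ωT) + (ẋ₀/ω)·sinh(ωT) ⇒ p·(1 − cosh) = x(T) − x₀·cosh − (ẋ₀/ω)·sinh
numerator   = 0.3362 − (0.2664)·1.294463 − (0.4109/2.9517)·0.821970 = -0.123070
denominator = 1 − 1.294463 = -0.294463
p = -0.123070 / -0.294463 = 0.4179

p = 0.4179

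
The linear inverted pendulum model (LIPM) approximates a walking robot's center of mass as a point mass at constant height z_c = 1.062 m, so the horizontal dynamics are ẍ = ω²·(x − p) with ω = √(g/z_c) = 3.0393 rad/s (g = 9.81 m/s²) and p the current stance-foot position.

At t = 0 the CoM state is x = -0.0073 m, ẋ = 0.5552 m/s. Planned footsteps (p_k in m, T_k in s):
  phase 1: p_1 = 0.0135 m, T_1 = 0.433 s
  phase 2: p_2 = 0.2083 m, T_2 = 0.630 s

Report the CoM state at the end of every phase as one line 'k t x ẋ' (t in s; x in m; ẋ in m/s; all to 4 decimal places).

phase 1: p=0.0135, T=0.433, ωT=1.316017, cosh=1.998371, sinh=1.730170; start (x,ẋ)=(-0.007300, 0.555200) → end (x,ẋ)=(0.287990, 1.000119)
phase 2: p=0.2083, T=0.630, ωT=1.914759, cosh=3.466340, sinh=3.318963; start (x,ẋ)=(0.287990, 1.000119) → end (x,ẋ)=(1.576679, 4.270613)

1 0.4330 0.2880 1.0001
2 1.0630 1.5767 4.2706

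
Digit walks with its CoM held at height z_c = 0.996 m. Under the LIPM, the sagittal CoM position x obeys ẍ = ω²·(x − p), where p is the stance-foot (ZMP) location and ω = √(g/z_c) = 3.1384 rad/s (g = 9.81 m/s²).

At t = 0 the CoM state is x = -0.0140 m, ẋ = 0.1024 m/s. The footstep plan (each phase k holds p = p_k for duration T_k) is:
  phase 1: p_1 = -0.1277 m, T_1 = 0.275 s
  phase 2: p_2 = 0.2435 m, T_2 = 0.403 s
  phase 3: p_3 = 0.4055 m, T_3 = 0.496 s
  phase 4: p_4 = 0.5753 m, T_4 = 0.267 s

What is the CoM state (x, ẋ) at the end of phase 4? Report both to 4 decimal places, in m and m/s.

phase 1: p=-0.1277, T=0.275, ωT=0.863060, cosh=1.396136, sinh=0.974267; start (x,ẋ)=(-0.014000, 0.102400) → end (x,ẋ)=(0.062829, 0.490618)
phase 2: p=0.2435, T=0.403, ωT=1.264775, cosh=1.912300, sinh=1.629997; start (x,ẋ)=(0.062829, 0.490618) → end (x,ẋ)=(0.152816, 0.013972)
phase 3: p=0.4055, T=0.496, ωT=1.556646, cosh=2.476865, sinh=2.266023; start (x,ẋ)=(0.152816, 0.013972) → end (x,ẋ)=(-0.210275, -1.762401)
phase 4: p=0.5753, T=0.267, ωT=0.837953, cosh=1.372112, sinh=0.939517; start (x,ẋ)=(-0.210275, -1.762401) → end (x,ẋ)=(-1.030193, -4.734544)

x = -1.0302, ẋ = -4.7345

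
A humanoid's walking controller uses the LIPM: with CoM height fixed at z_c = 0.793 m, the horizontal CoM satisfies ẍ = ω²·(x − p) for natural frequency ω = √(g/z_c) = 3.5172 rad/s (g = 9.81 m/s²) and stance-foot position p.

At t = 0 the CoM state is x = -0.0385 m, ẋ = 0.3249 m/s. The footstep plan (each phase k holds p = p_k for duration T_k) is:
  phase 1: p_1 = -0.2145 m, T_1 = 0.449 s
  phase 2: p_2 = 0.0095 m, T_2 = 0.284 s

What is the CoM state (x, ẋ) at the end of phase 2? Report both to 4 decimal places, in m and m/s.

phase 1: p=-0.2145, T=0.449, ωT=1.579223, cosh=2.528660, sinh=2.322524; start (x,ẋ)=(-0.038500, 0.324900) → end (x,ẋ)=(0.445086, 2.259267)
phase 2: p=0.0095, T=0.284, ωT=0.998885, cosh=1.541771, sinh=1.173481; start (x,ẋ)=(0.445086, 2.259267) → end (x,ẋ)=(1.434858, 5.281098)

x = 1.4349, ẋ = 5.2811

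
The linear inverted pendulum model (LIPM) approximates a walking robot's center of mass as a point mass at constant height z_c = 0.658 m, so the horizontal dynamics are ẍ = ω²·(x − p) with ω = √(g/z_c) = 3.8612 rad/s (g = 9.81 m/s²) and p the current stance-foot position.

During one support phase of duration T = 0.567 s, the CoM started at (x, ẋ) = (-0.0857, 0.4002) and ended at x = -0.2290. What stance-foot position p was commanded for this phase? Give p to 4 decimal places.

p = 0.0848

ωT = 3.8612·0.567 = 2.189300; cosh(ωT) = 4.520480, sinh(ωT) = 4.408485
x(T) = p + (x₀−p)·cosh(ωT) + (ẋ₀/ω)·sinh(ωT) ⇒ p·(1 − cosh) = x(T) − x₀·cosh − (ẋ₀/ω)·sinh
numerator   = -0.2290 − (-0.0857)·4.520480 − (0.4002/3.8612)·4.408485 = -0.298519
denominator = 1 − 4.520480 = -3.520480
p = -0.298519 / -3.520480 = 0.0848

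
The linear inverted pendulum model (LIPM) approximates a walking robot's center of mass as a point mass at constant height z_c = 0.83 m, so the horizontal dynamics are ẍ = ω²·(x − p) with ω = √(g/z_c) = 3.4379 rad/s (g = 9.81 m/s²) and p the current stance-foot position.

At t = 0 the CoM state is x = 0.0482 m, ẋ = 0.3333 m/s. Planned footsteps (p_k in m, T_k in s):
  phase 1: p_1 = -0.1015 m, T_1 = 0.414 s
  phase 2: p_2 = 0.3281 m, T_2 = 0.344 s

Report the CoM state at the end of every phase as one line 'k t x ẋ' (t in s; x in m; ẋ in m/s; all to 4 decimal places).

1 0.4140 0.4167 1.7380
2 0.7580 1.2336 3.5523

phase 1: p=-0.1015, T=0.414, ωT=1.423291, cosh=2.195838, sinh=1.954918; start (x,ẋ)=(0.048200, 0.333300) → end (x,ẋ)=(0.416744, 1.737979)
phase 2: p=0.3281, T=0.344, ωT=1.182638, cosh=1.784719, sinh=1.478250; start (x,ẋ)=(0.416744, 1.737979) → end (x,ẋ)=(1.233611, 3.552299)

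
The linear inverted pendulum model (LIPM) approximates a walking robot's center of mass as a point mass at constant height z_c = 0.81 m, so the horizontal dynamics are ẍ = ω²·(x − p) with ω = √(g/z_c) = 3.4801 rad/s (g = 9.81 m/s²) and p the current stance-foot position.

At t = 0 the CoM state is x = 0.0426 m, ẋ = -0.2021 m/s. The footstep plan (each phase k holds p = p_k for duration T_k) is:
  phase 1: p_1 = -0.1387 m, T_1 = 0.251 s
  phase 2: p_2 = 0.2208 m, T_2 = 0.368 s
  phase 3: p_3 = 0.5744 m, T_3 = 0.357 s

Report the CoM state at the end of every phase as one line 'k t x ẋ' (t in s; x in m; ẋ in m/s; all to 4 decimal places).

1 0.2510 0.0588 0.3397
2 0.6190 0.0690 -0.2774
3 0.9760 -0.5005 -3.3130

phase 1: p=-0.1387, T=0.251, ωT=0.873505, cosh=1.406389, sinh=0.988903; start (x,ẋ)=(0.042600, -0.202100) → end (x,ẋ)=(0.058850, 0.339709)
phase 2: p=0.2208, T=0.368, ωT=1.280677, cosh=1.938462, sinh=1.660613; start (x,ẋ)=(0.058850, 0.339709) → end (x,ẋ)=(0.068966, -0.277413)
phase 3: p=0.5744, T=0.357, ωT=1.242396, cosh=1.876297, sinh=1.587605; start (x,ẋ)=(0.068966, -0.277413) → end (x,ẋ)=(-0.500499, -3.313045)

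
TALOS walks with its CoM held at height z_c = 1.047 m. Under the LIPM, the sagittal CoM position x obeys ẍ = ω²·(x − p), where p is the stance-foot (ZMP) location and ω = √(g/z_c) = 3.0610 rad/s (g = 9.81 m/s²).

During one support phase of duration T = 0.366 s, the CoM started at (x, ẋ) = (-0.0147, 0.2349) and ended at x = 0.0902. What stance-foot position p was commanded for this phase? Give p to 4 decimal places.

p = -0.0144

ωT = 3.0610·0.366 = 1.120326; cosh(ωT) = 1.696013, sinh(ωT) = 1.369840
x(T) = p + (x₀−p)·cosh(ωT) + (ẋ₀/ω)·sinh(ωT) ⇒ p·(1 − cosh) = x(T) − x₀·cosh − (ẋ₀/ω)·sinh
numerator   = 0.0902 − (-0.0147)·1.696013 − (0.2349/3.0610)·1.369840 = 0.010010
denominator = 1 − 1.696013 = -0.696013
p = 0.010010 / -0.696013 = -0.0144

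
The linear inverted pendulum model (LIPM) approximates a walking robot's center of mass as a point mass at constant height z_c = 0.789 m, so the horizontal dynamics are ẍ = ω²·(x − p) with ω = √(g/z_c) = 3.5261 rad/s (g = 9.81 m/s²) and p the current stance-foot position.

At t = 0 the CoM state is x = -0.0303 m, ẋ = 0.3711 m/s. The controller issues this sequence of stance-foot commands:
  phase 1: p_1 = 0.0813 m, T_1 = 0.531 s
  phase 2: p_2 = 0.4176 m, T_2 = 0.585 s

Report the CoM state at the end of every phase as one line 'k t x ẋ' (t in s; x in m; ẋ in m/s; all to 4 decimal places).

phase 1: p=0.0813, T=0.531, ωT=1.872359, cosh=3.328691, sinh=3.174930; start (x,ẋ)=(-0.030300, 0.371100) → end (x,ẋ)=(0.043960, -0.014098)
phase 2: p=0.4176, T=0.585, ωT=2.062768, cosh=3.997412, sinh=3.870310; start (x,ẋ)=(0.043960, -0.014098) → end (x,ẋ)=(-1.091469, -5.155464)

1 0.5310 0.0440 -0.0141
2 1.1160 -1.0915 -5.1555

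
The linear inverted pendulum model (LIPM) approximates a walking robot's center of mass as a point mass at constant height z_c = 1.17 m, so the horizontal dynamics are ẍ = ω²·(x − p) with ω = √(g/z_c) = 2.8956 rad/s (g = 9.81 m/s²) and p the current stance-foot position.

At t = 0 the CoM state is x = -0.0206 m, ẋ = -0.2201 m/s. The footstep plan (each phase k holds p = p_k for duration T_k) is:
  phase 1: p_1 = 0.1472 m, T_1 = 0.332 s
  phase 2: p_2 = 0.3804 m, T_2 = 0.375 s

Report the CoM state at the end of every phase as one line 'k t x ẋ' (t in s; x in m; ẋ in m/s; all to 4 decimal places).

phase 1: p=0.1472, T=0.332, ωT=0.961339, cosh=1.498788, sinh=1.116408; start (x,ẋ)=(-0.020600, -0.220100) → end (x,ẋ)=(-0.189157, -0.872326)
phase 2: p=0.3804, T=0.375, ωT=1.085850, cosh=1.649786, sinh=1.312171; start (x,ẋ)=(-0.189157, -0.872326) → end (x,ẋ)=(-0.954550, -3.603194)

1 0.3320 -0.1892 -0.8723
2 0.7070 -0.9546 -3.6032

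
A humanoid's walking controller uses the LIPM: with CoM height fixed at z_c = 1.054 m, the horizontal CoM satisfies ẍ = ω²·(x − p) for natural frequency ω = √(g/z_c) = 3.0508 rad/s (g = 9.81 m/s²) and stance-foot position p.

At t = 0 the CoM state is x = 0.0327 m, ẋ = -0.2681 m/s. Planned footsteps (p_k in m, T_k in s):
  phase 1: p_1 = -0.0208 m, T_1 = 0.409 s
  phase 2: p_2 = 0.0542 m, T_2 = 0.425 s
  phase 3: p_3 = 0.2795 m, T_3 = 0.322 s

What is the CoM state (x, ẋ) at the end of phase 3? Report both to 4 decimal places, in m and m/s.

phase 1: p=-0.0208, T=0.409, ωT=1.247777, cosh=1.884868, sinh=1.597725; start (x,ẋ)=(0.032700, -0.268100) → end (x,ẋ)=(-0.060365, -0.244556)
phase 2: p=0.0542, T=0.425, ωT=1.296590, cosh=1.965134, sinh=1.691671; start (x,ẋ)=(-0.060365, -0.244556) → end (x,ẋ)=(-0.306543, -1.071852)
phase 3: p=0.2795, T=0.322, ωT=0.982358, cosh=1.522586, sinh=1.148159; start (x,ẋ)=(-0.306543, -1.071852) → end (x,ẋ)=(-1.016189, -3.684780)

x = -1.0162, ẋ = -3.6848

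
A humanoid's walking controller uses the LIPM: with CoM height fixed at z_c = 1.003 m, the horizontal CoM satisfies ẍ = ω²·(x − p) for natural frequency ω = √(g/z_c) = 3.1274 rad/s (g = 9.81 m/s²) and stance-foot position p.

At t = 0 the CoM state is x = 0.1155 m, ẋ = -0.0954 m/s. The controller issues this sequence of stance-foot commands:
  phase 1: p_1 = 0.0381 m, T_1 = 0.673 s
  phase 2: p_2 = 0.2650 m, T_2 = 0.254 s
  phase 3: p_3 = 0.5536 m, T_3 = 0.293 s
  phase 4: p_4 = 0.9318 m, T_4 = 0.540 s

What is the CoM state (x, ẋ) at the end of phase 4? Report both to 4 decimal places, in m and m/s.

x = 0.2703, ẋ = -1.7612

phase 1: p=0.0381, T=0.673, ωT=2.104740, cosh=4.163424, sinh=4.041547; start (x,ẋ)=(0.115500, -0.095400) → end (x,ẋ)=(0.237063, 0.581109)
phase 2: p=0.2650, T=0.254, ωT=0.794360, cosh=1.332447, sinh=0.880576; start (x,ẋ)=(0.237063, 0.581109) → end (x,ẋ)=(0.391398, 0.697362)
phase 3: p=0.5536, T=0.293, ωT=0.916328, cosh=1.450039, sinh=1.050054; start (x,ẋ)=(0.391398, 0.697362) → end (x,ẋ)=(0.552546, 0.478540)
phase 4: p=0.9318, T=0.540, ωT=1.688796, cosh=2.798851, sinh=2.614109; start (x,ẋ)=(0.552546, 0.478540) → end (x,ẋ)=(0.270325, -1.761173)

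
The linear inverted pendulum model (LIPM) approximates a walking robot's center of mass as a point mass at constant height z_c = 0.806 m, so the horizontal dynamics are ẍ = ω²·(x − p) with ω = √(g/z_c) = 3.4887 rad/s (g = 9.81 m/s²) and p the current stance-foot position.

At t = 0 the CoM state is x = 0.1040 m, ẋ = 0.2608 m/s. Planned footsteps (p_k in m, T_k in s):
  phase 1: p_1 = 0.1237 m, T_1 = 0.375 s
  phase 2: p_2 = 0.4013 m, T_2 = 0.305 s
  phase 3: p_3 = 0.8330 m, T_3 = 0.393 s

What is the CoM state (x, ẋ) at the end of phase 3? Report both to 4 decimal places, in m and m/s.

x = -0.5073, ẋ = -4.2011

phase 1: p=0.1237, T=0.375, ωT=1.308263, cosh=1.985015, sinh=1.714725; start (x,ẋ)=(0.104000, 0.260800) → end (x,ẋ)=(0.212781, 0.399843)
phase 2: p=0.4013, T=0.305, ωT=1.064053, cosh=1.621574, sinh=1.276520; start (x,ẋ)=(0.212781, 0.399843) → end (x,ẋ)=(0.241905, -0.191176)
phase 3: p=0.8330, T=0.393, ωT=1.371059, cosh=2.096679, sinh=1.842841; start (x,ẋ)=(0.241905, -0.191176) → end (x,ẋ)=(-0.507322, -4.201056)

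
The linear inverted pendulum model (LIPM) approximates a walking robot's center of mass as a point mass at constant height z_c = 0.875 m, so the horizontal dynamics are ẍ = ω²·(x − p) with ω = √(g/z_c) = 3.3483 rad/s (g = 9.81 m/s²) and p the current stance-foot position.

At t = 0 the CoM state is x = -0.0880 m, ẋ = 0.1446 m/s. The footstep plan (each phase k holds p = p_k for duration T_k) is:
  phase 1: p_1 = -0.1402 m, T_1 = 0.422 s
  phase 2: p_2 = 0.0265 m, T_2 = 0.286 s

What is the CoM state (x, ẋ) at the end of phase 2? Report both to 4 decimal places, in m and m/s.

phase 1: p=-0.1402, T=0.422, ωT=1.412983, cosh=2.175803, sinh=1.932387; start (x,ẋ)=(-0.088000, 0.144600) → end (x,ẋ)=(0.056829, 0.652366)
phase 2: p=0.0265, T=0.286, ωT=0.957614, cosh=1.494640, sinh=1.110832; start (x,ẋ)=(0.056829, 0.652366) → end (x,ẋ)=(0.288260, 1.087859)

x = 0.2883, ẋ = 1.0879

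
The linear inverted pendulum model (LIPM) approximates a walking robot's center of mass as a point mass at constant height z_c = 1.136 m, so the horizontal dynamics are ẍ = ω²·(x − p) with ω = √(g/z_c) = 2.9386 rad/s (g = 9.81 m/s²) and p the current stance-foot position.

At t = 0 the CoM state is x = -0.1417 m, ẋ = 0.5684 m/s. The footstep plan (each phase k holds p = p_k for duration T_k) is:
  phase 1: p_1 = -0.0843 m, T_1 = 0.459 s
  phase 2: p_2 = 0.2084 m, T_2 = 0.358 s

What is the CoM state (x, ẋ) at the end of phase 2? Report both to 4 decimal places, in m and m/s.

x = 0.4772, ẋ = 1.1571

phase 1: p=-0.0843, T=0.459, ωT=1.348817, cosh=2.056207, sinh=1.796660; start (x,ẋ)=(-0.141700, 0.568400) → end (x,ẋ)=(0.145193, 0.865695)
phase 2: p=0.2084, T=0.358, ωT=1.052019, cosh=1.606329, sinh=1.257097; start (x,ẋ)=(0.145193, 0.865695) → end (x,ẋ)=(0.477203, 1.157100)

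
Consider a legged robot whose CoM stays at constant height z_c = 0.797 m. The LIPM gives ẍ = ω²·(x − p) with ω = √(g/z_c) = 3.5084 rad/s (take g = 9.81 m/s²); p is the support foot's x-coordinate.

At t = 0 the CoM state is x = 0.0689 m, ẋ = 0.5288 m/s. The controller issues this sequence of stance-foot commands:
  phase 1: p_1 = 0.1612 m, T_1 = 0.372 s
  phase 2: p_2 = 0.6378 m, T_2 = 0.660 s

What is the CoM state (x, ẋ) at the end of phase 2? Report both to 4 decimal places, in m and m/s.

phase 1: p=0.1612, T=0.372, ωT=1.305125, cosh=1.979644, sinh=1.708505; start (x,ẋ)=(0.068900, 0.528800) → end (x,ẋ)=(0.235992, 0.493578)
phase 2: p=0.6378, T=0.660, ωT=2.315544, cosh=5.114572, sinh=5.015860; start (x,ẋ)=(0.235992, 0.493578) → end (x,ẋ)=(-0.711623, -4.546438)

x = -0.7116, ẋ = -4.5464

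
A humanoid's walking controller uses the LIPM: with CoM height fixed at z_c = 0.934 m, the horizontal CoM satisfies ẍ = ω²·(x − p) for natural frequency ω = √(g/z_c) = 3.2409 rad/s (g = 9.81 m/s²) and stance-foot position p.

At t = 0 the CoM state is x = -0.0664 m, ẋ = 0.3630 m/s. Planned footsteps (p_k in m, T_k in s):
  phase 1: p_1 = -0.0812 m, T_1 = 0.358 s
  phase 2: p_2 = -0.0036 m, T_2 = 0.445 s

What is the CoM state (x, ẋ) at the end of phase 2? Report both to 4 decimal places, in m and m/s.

x = 0.6752, ẋ = 2.2828

phase 1: p=-0.0812, T=0.358, ωT=1.160242, cosh=1.752058, sinh=1.438648; start (x,ẋ)=(-0.066400, 0.363000) → end (x,ẋ)=(0.105868, 0.705002)
phase 2: p=-0.0036, T=0.445, ωT=1.442200, cosh=2.233200, sinh=1.996793; start (x,ẋ)=(0.105868, 0.705002) → end (x,ẋ)=(0.675231, 2.282820)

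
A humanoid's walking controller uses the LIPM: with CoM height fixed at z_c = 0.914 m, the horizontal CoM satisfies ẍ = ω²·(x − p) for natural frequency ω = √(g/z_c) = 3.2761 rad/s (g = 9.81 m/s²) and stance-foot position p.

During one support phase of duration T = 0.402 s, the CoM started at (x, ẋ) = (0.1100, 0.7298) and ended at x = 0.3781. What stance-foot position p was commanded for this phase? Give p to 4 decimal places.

p = 0.2277

ωT = 3.2761·0.402 = 1.316992; cosh(ωT) = 2.000059, sinh(ωT) = 1.732119
x(T) = p + (x₀−p)·cosh(ωT) + (ẋ₀/ω)·sinh(ωT) ⇒ p·(1 − cosh) = x(T) − x₀·cosh − (ẋ₀/ω)·sinh
numerator   = 0.3781 − (0.1100)·2.000059 − (0.7298/3.2761)·1.732119 = -0.227762
denominator = 1 − 2.000059 = -1.000059
p = -0.227762 / -1.000059 = 0.2277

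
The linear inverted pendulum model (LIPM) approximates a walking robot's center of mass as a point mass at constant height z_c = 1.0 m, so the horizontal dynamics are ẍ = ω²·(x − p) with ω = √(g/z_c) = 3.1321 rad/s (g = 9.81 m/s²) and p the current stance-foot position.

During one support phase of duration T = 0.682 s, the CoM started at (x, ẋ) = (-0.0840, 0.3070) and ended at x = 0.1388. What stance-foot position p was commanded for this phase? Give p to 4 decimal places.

ωT = 3.1321·0.682 = 2.136092; cosh(ωT) = 4.292202, sinh(ωT) = 4.174086
x(T) = p + (x₀−p)·cosh(ωT) + (ẋ₀/ω)·sinh(ωT) ⇒ p·(1 − cosh) = x(T) − x₀·cosh − (ẋ₀/ω)·sinh
numerator   = 0.1388 − (-0.0840)·4.292202 − (0.3070/3.1321)·4.174086 = 0.090212
denominator = 1 − 4.292202 = -3.292202
p = 0.090212 / -3.292202 = -0.0274

p = -0.0274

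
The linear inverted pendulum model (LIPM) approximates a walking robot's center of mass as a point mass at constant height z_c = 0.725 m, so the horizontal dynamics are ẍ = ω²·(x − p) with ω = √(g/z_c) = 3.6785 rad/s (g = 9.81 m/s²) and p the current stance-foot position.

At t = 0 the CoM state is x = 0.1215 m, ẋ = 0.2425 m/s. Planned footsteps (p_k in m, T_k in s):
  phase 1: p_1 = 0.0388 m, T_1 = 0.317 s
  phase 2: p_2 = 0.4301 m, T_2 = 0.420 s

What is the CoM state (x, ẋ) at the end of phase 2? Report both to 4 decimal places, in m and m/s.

x = 0.5898, ẋ = 0.8903

phase 1: p=0.0388, T=0.317, ωT=1.166084, cosh=1.760493, sinh=1.448909; start (x,ẋ)=(0.121500, 0.242500) → end (x,ẋ)=(0.279910, 0.867695)
phase 2: p=0.4301, T=0.420, ωT=1.544970, cosh=2.450575, sinh=2.237256; start (x,ẋ)=(0.279910, 0.867695) → end (x,ẋ)=(0.589779, 0.890326)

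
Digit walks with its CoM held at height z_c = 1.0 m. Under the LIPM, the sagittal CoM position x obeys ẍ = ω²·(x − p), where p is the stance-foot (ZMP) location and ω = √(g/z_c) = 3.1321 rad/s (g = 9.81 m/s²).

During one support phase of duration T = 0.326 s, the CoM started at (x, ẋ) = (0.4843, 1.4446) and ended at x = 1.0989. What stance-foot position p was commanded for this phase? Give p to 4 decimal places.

ωT = 3.1321·0.326 = 1.021065; cosh(ωT) = 1.568180, sinh(ωT) = 1.207969
x(T) = p + (x₀−p)·cosh(ωT) + (ẋ₀/ω)·sinh(ωT) ⇒ p·(1 − cosh) = x(T) − x₀·cosh − (ẋ₀/ω)·sinh
numerator   = 1.0989 − (0.4843)·1.568180 − (1.4446/3.1321)·1.207969 = -0.217714
denominator = 1 − 1.568180 = -0.568180
p = -0.217714 / -0.568180 = 0.3832

p = 0.3832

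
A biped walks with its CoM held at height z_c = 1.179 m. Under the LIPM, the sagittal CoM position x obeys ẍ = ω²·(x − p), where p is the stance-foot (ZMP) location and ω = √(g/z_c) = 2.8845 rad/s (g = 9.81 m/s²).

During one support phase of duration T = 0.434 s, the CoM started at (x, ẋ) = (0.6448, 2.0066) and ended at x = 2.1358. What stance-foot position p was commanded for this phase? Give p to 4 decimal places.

p = 0.2251

ωT = 2.8845·0.434 = 1.251873; cosh(ωT) = 1.891428, sinh(ωT) = 1.605459
x(T) = p + (x₀−p)·cosh(ωT) + (ẋ₀/ω)·sinh(ωT) ⇒ p·(1 − cosh) = x(T) − x₀·cosh − (ẋ₀/ω)·sinh
numerator   = 2.1358 − (0.6448)·1.891428 − (2.0066/2.8845)·1.605459 = -0.200629
denominator = 1 − 1.891428 = -0.891428
p = -0.200629 / -0.891428 = 0.2251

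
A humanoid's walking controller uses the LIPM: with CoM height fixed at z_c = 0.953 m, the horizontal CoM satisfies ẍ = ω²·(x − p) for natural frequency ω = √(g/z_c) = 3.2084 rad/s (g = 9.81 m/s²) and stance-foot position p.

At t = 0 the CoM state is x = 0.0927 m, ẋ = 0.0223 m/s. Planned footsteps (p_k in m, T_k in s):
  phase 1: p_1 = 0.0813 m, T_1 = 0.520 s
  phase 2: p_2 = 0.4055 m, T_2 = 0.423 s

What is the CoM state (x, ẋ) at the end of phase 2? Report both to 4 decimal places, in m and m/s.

phase 1: p=0.0813, T=0.520, ωT=1.668368, cosh=2.746030, sinh=2.557475; start (x,ẋ)=(0.092700, 0.022300) → end (x,ẋ)=(0.130380, 0.154778)
phase 2: p=0.4055, T=0.423, ωT=1.357153, cosh=2.071255, sinh=1.813862; start (x,ẋ)=(0.130380, 0.154778) → end (x,ẋ)=(-0.076839, -1.280500)

x = -0.0768, ẋ = -1.2805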